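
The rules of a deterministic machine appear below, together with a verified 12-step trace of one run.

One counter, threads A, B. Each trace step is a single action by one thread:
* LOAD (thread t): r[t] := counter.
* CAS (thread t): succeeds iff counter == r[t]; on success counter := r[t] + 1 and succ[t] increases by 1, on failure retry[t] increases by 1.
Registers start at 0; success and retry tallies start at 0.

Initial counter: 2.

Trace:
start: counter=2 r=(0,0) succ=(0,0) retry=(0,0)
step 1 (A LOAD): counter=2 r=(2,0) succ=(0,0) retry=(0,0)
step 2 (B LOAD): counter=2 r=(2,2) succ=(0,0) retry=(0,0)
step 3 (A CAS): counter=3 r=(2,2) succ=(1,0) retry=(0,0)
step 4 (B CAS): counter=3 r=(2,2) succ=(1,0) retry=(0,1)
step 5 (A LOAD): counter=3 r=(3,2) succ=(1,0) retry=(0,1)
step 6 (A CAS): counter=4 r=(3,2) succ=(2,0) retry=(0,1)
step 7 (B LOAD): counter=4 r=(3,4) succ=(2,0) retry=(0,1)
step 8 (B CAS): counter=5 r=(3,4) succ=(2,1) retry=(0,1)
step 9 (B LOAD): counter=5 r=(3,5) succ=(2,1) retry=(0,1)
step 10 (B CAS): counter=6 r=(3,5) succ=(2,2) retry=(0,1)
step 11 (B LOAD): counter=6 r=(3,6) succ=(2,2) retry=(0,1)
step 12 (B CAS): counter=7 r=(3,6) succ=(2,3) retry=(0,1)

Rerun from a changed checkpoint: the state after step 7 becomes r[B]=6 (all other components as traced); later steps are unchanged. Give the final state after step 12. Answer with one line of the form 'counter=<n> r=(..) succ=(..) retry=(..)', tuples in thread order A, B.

counter=6 r=(3,5) succ=(2,2) retry=(0,2)

state after step 7 := counter=4 r=(3,6) succ=(2,0) retry=(0,1)
step 8 (B CAS): counter=4 r=(3,6) succ=(2,0) retry=(0,2)
step 9 (B LOAD): counter=4 r=(3,4) succ=(2,0) retry=(0,2)
step 10 (B CAS): counter=5 r=(3,4) succ=(2,1) retry=(0,2)
step 11 (B LOAD): counter=5 r=(3,5) succ=(2,1) retry=(0,2)
step 12 (B CAS): counter=6 r=(3,5) succ=(2,2) retry=(0,2)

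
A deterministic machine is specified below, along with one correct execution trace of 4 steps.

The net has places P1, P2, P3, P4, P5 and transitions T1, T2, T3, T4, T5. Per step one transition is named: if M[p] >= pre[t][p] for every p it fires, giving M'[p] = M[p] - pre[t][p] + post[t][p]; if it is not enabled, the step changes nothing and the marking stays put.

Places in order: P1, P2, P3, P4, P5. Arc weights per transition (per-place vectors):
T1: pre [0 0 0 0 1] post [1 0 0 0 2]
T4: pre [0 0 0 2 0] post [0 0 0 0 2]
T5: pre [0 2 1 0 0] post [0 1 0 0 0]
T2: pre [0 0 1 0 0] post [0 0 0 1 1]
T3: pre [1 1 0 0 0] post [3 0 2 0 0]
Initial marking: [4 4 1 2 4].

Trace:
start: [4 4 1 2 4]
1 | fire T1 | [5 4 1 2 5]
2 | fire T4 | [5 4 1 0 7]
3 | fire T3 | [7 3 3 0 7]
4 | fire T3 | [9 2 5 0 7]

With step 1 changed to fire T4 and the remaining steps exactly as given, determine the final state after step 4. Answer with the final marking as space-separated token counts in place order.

8 2 5 0 6

(re-executing from step 1 with the substitution; state before step 1: [4 4 1 2 4])
1 | fire T4 | [4 4 1 0 6]
2 | fire T4 | [4 4 1 0 6]
3 | fire T3 | [6 3 3 0 6]
4 | fire T3 | [8 2 5 0 6]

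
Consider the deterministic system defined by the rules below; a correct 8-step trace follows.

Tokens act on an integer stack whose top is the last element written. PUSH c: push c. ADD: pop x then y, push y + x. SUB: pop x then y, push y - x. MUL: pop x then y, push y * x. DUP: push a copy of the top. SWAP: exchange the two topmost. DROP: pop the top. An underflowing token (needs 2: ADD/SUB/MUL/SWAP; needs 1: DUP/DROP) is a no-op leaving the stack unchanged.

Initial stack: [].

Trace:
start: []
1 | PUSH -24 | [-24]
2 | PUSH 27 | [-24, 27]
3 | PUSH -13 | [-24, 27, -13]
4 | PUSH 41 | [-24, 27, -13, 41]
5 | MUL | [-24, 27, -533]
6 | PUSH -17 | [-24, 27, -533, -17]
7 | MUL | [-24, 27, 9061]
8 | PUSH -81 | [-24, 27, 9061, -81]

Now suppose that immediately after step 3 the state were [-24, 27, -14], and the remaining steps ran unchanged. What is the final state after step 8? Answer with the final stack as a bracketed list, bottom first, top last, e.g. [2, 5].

state after step 3 := [-24, 27, -14]
4 | PUSH 41 | [-24, 27, -14, 41]
5 | MUL | [-24, 27, -574]
6 | PUSH -17 | [-24, 27, -574, -17]
7 | MUL | [-24, 27, 9758]
8 | PUSH -81 | [-24, 27, 9758, -81]

[-24, 27, 9758, -81]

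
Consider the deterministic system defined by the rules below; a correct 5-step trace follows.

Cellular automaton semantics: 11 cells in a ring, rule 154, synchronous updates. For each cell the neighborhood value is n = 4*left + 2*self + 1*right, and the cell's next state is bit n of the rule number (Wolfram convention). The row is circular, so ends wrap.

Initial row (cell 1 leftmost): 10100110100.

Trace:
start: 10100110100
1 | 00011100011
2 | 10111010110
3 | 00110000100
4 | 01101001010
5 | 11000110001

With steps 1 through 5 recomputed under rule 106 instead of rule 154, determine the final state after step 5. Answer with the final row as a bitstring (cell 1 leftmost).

(re-executing steps 1..5 under rule 106; state before step 1: 10100110100)
1 | 01001111001
2 | 10011001010
3 | 00111010101
4 | 01101101010
5 | 11111110100

11111110100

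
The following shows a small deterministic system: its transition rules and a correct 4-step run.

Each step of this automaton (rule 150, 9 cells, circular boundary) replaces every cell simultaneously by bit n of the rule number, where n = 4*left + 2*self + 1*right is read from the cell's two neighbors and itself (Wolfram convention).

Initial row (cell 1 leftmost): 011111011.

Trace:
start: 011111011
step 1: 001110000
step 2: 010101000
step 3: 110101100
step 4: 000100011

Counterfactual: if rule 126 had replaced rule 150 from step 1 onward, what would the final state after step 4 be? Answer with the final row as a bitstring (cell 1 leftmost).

100000111

(re-executing steps 1..4 under rule 126; state before step 1: 011111011)
step 1: 110001111
step 2: 011011000
step 3: 111111100
step 4: 100000111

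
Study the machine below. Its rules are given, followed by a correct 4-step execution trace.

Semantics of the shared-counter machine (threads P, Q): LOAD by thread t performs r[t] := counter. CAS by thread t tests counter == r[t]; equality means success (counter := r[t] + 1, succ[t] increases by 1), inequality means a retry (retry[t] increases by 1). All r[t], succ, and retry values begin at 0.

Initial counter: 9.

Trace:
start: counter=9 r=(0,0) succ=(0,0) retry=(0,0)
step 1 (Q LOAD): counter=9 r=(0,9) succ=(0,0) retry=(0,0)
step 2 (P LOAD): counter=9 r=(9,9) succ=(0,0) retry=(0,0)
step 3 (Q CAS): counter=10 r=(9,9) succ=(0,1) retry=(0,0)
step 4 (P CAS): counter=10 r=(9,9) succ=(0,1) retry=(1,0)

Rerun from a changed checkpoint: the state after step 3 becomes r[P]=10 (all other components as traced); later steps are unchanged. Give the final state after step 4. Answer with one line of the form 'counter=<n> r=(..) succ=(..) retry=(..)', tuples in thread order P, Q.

state after step 3 := counter=10 r=(10,9) succ=(0,1) retry=(0,0)
step 4 (P CAS): counter=11 r=(10,9) succ=(1,1) retry=(0,0)

counter=11 r=(10,9) succ=(1,1) retry=(0,0)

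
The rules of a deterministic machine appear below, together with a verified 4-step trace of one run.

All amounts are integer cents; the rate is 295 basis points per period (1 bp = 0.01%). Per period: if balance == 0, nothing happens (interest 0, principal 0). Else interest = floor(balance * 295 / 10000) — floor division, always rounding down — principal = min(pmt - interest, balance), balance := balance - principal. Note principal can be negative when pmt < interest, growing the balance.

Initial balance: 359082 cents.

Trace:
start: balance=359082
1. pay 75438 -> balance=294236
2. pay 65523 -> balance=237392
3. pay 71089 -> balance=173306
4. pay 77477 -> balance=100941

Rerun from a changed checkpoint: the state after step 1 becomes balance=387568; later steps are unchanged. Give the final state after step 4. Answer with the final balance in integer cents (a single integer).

202779

state after step 1 := balance=387568
2. pay 65523 -> balance=333478
3. pay 71089 -> balance=272226
4. pay 77477 -> balance=202779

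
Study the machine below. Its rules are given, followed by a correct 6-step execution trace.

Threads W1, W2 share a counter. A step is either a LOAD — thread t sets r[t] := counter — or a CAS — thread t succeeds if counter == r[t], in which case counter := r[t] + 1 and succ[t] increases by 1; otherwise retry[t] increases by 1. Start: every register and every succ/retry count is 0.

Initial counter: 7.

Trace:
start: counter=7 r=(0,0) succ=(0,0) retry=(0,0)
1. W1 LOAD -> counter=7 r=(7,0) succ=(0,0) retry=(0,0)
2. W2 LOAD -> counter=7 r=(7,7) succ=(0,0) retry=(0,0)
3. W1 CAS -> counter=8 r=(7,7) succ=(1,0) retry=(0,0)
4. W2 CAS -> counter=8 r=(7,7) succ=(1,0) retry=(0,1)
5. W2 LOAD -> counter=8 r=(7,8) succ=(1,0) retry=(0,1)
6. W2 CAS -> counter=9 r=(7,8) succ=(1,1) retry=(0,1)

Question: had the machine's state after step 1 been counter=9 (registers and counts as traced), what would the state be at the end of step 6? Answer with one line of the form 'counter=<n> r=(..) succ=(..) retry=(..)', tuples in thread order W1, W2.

state after step 1 := counter=9 r=(7,0) succ=(0,0) retry=(0,0)
2. W2 LOAD -> counter=9 r=(7,9) succ=(0,0) retry=(0,0)
3. W1 CAS -> counter=9 r=(7,9) succ=(0,0) retry=(1,0)
4. W2 CAS -> counter=10 r=(7,9) succ=(0,1) retry=(1,0)
5. W2 LOAD -> counter=10 r=(7,10) succ=(0,1) retry=(1,0)
6. W2 CAS -> counter=11 r=(7,10) succ=(0,2) retry=(1,0)

counter=11 r=(7,10) succ=(0,2) retry=(1,0)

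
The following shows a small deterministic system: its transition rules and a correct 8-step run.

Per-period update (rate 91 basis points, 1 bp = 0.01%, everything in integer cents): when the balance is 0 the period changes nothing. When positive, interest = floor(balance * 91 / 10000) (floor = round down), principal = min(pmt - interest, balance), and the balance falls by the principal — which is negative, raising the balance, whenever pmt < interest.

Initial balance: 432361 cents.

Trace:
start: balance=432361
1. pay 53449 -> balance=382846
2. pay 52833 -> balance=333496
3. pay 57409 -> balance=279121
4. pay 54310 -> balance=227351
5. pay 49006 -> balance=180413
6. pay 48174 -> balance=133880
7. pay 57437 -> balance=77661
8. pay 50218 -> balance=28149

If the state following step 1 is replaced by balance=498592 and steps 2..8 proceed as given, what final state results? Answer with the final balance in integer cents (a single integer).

151473

state after step 1 := balance=498592
2. pay 52833 -> balance=450296
3. pay 57409 -> balance=396984
4. pay 54310 -> balance=346286
5. pay 49006 -> balance=300431
6. pay 48174 -> balance=254990
7. pay 57437 -> balance=199873
8. pay 50218 -> balance=151473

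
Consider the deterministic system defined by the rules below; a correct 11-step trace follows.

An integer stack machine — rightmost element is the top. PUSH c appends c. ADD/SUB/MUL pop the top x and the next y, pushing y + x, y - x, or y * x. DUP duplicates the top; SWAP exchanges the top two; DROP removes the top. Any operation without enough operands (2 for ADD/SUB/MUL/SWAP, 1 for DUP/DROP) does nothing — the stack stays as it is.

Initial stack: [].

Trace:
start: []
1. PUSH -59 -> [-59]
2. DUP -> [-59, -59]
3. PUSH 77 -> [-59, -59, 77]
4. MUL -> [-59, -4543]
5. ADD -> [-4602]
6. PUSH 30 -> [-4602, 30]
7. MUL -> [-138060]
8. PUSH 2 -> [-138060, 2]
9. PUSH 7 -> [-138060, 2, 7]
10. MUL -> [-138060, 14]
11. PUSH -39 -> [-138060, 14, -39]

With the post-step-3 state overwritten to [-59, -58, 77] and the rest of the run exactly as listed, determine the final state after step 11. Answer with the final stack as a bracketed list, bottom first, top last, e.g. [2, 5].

state after step 3 := [-59, -58, 77]
4. MUL -> [-59, -4466]
5. ADD -> [-4525]
6. PUSH 30 -> [-4525, 30]
7. MUL -> [-135750]
8. PUSH 2 -> [-135750, 2]
9. PUSH 7 -> [-135750, 2, 7]
10. MUL -> [-135750, 14]
11. PUSH -39 -> [-135750, 14, -39]

[-135750, 14, -39]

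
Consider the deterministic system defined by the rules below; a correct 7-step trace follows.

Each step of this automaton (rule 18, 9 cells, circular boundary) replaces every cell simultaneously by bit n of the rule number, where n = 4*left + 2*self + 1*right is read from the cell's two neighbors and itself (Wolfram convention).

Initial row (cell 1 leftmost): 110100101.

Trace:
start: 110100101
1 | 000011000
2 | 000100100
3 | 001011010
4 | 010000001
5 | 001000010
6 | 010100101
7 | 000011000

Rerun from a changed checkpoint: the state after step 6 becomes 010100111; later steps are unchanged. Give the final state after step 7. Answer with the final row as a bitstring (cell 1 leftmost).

000011000

state after step 6 := 010100111
7 | 000011000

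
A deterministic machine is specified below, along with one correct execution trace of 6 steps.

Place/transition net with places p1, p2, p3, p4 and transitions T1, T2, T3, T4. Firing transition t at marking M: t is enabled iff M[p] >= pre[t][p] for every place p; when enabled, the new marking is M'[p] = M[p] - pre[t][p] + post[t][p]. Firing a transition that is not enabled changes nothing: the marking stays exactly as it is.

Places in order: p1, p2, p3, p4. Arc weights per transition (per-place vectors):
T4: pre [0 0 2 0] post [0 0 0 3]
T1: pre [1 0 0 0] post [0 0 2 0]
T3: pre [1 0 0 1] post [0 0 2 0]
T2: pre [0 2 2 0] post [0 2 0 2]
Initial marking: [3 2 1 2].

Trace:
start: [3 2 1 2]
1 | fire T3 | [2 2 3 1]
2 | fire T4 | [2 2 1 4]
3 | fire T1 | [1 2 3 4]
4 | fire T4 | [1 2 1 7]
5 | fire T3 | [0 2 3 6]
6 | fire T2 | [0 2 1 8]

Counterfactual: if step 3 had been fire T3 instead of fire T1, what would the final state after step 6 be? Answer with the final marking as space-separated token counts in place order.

(re-executing from step 3 with the substitution; state before step 3: [2 2 1 4])
3 | fire T3 | [1 2 3 3]
4 | fire T4 | [1 2 1 6]
5 | fire T3 | [0 2 3 5]
6 | fire T2 | [0 2 1 7]

0 2 1 7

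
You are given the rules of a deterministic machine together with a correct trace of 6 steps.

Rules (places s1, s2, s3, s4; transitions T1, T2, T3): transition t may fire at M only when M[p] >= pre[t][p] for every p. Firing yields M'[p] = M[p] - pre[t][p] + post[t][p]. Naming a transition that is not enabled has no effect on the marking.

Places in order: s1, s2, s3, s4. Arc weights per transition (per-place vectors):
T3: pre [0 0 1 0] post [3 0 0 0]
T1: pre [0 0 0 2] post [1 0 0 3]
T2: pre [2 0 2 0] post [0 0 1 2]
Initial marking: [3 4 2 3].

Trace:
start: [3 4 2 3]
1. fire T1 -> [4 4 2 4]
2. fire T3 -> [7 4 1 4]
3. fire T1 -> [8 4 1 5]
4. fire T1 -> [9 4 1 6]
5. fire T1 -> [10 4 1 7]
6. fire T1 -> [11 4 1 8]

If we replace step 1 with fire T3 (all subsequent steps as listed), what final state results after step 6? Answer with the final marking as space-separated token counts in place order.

13 4 0 7

(re-executing from step 1 with the substitution; state before step 1: [3 4 2 3])
1. fire T3 -> [6 4 1 3]
2. fire T3 -> [9 4 0 3]
3. fire T1 -> [10 4 0 4]
4. fire T1 -> [11 4 0 5]
5. fire T1 -> [12 4 0 6]
6. fire T1 -> [13 4 0 7]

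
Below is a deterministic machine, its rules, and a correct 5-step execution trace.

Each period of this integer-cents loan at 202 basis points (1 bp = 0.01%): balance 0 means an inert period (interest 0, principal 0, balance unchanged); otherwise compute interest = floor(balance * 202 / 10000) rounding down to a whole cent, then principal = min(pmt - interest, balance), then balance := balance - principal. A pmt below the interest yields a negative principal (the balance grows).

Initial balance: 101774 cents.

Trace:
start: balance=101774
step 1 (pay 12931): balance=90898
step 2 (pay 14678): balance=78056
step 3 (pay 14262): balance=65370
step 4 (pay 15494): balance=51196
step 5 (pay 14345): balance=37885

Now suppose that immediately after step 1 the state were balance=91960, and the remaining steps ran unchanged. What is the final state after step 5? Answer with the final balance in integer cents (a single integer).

state after step 1 := balance=91960
step 2 (pay 14678): balance=79139
step 3 (pay 14262): balance=66475
step 4 (pay 15494): balance=52323
step 5 (pay 14345): balance=39034

39034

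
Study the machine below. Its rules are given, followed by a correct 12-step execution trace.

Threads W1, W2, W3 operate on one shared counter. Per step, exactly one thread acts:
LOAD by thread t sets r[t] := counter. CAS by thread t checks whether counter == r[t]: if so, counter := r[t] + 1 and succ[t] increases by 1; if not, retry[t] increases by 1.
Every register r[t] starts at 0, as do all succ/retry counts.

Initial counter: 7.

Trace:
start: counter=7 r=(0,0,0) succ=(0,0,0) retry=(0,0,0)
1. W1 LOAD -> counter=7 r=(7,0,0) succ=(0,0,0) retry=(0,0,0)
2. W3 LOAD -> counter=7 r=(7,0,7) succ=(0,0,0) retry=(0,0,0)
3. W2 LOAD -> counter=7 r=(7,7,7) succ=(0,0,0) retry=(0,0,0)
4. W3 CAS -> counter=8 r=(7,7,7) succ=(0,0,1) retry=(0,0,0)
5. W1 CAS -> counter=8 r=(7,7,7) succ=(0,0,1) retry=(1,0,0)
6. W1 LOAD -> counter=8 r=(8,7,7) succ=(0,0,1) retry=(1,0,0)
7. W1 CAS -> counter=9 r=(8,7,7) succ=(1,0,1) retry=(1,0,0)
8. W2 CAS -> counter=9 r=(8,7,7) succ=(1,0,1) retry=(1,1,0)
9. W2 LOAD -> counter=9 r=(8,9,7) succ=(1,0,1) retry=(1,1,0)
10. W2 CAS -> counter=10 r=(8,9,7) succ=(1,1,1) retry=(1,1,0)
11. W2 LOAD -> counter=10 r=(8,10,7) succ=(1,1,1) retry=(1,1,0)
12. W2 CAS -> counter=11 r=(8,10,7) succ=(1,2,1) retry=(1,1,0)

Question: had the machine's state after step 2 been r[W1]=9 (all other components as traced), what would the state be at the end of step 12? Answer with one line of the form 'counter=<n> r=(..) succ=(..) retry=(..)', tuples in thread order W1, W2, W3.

state after step 2 := counter=7 r=(9,0,7) succ=(0,0,0) retry=(0,0,0)
3. W2 LOAD -> counter=7 r=(9,7,7) succ=(0,0,0) retry=(0,0,0)
4. W3 CAS -> counter=8 r=(9,7,7) succ=(0,0,1) retry=(0,0,0)
5. W1 CAS -> counter=8 r=(9,7,7) succ=(0,0,1) retry=(1,0,0)
6. W1 LOAD -> counter=8 r=(8,7,7) succ=(0,0,1) retry=(1,0,0)
7. W1 CAS -> counter=9 r=(8,7,7) succ=(1,0,1) retry=(1,0,0)
8. W2 CAS -> counter=9 r=(8,7,7) succ=(1,0,1) retry=(1,1,0)
9. W2 LOAD -> counter=9 r=(8,9,7) succ=(1,0,1) retry=(1,1,0)
10. W2 CAS -> counter=10 r=(8,9,7) succ=(1,1,1) retry=(1,1,0)
11. W2 LOAD -> counter=10 r=(8,10,7) succ=(1,1,1) retry=(1,1,0)
12. W2 CAS -> counter=11 r=(8,10,7) succ=(1,2,1) retry=(1,1,0)

counter=11 r=(8,10,7) succ=(1,2,1) retry=(1,1,0)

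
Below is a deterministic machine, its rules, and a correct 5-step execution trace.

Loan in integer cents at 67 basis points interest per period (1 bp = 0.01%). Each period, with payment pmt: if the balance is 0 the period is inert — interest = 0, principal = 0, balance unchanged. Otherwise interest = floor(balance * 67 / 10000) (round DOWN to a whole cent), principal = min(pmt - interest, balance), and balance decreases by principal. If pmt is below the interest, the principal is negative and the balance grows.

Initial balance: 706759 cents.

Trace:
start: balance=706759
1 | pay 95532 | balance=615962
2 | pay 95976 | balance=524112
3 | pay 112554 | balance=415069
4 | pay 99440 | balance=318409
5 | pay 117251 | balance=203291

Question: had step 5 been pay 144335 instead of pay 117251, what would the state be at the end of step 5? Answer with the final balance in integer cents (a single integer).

176207

(re-executing from step 5 with the substitution; state before step 5: balance=318409)
5 | pay 144335 | balance=176207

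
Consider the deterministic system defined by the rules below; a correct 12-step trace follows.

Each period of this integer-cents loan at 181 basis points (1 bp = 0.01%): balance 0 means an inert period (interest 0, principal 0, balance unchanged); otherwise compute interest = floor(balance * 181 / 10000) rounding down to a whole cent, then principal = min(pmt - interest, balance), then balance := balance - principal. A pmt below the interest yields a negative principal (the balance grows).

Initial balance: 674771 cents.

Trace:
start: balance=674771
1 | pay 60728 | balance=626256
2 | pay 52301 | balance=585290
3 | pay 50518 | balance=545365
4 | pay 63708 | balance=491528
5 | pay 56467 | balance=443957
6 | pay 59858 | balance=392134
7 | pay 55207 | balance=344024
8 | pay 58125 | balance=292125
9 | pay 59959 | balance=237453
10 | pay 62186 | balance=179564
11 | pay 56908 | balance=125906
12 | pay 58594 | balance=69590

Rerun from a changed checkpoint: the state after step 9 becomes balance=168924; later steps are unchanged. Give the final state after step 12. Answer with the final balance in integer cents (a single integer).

state after step 9 := balance=168924
10 | pay 62186 | balance=109795
11 | pay 56908 | balance=54874
12 | pay 58594 | balance=0

0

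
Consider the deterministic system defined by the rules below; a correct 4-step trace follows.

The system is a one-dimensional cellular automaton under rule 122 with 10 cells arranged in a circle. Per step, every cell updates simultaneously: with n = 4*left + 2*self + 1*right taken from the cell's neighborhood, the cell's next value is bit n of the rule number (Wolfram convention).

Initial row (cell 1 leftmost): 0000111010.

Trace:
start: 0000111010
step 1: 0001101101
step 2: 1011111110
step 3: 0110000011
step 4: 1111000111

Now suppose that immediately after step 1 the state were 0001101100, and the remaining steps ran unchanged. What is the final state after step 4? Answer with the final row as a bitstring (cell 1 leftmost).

1111000111

state after step 1 := 0001101100
step 2: 0011111110
step 3: 0110000011
step 4: 1111000111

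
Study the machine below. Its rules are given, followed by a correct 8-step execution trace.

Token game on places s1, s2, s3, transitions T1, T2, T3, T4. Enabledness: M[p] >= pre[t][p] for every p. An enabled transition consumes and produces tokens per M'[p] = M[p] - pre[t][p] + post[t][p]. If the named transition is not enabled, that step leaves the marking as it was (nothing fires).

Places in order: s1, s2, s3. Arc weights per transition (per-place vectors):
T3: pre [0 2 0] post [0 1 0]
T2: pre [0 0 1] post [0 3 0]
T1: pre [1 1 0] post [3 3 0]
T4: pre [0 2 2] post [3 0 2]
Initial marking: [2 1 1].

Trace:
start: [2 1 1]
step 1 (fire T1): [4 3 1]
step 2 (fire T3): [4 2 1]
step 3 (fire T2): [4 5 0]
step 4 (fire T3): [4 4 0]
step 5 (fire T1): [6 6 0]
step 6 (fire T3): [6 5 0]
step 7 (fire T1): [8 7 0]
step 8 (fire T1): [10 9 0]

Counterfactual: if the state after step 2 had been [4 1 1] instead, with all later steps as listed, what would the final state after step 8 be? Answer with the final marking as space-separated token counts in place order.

10 8 0

state after step 2 := [4 1 1]
step 3 (fire T2): [4 4 0]
step 4 (fire T3): [4 3 0]
step 5 (fire T1): [6 5 0]
step 6 (fire T3): [6 4 0]
step 7 (fire T1): [8 6 0]
step 8 (fire T1): [10 8 0]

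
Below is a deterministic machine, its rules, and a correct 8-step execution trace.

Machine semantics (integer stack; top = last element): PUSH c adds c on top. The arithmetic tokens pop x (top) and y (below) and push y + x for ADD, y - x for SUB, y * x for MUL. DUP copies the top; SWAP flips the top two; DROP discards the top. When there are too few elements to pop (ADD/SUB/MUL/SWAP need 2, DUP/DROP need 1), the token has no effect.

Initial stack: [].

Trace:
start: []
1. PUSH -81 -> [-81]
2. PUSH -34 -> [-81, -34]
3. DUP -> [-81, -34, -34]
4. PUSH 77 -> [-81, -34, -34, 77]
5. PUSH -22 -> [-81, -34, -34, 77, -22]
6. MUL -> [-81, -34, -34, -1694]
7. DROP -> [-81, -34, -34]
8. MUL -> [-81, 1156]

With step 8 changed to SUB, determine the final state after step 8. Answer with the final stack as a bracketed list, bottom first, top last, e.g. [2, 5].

(re-executing from step 8 with the substitution; state before step 8: [-81, -34, -34])
8. SUB -> [-81, 0]

[-81, 0]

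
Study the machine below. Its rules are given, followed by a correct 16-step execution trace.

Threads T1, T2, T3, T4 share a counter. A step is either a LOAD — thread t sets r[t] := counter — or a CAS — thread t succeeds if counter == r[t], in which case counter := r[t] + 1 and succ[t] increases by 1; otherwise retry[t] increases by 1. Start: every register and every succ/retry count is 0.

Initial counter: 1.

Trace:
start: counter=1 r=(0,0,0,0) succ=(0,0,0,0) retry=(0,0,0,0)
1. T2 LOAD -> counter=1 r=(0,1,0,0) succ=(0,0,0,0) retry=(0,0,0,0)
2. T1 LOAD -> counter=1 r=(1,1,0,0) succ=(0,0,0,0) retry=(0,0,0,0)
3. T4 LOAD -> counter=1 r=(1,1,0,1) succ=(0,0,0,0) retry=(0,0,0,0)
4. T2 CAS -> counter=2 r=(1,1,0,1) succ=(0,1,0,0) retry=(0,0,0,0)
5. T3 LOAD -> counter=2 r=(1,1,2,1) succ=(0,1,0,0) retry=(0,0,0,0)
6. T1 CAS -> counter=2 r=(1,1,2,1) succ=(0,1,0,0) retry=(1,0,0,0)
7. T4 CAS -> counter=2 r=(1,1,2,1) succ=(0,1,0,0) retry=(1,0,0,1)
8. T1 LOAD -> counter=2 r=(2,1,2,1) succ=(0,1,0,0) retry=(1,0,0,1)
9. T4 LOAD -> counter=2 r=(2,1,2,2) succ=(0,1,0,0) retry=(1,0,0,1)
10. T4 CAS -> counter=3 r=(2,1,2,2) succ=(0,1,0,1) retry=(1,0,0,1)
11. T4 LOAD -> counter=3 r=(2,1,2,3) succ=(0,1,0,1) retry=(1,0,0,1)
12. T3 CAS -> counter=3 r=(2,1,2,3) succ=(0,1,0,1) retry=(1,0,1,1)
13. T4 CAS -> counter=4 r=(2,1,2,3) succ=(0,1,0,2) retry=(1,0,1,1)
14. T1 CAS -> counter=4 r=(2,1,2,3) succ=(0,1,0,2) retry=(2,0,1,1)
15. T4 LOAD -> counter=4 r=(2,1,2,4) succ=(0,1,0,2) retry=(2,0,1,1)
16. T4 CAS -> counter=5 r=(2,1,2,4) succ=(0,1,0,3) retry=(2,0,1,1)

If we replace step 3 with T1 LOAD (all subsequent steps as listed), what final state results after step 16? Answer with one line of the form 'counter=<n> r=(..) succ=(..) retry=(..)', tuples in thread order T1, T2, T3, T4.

(re-executing from step 3 with the substitution; state before step 3: counter=1 r=(1,1,0,0) succ=(0,0,0,0) retry=(0,0,0,0))
3. T1 LOAD -> counter=1 r=(1,1,0,0) succ=(0,0,0,0) retry=(0,0,0,0)
4. T2 CAS -> counter=2 r=(1,1,0,0) succ=(0,1,0,0) retry=(0,0,0,0)
5. T3 LOAD -> counter=2 r=(1,1,2,0) succ=(0,1,0,0) retry=(0,0,0,0)
6. T1 CAS -> counter=2 r=(1,1,2,0) succ=(0,1,0,0) retry=(1,0,0,0)
7. T4 CAS -> counter=2 r=(1,1,2,0) succ=(0,1,0,0) retry=(1,0,0,1)
8. T1 LOAD -> counter=2 r=(2,1,2,0) succ=(0,1,0,0) retry=(1,0,0,1)
9. T4 LOAD -> counter=2 r=(2,1,2,2) succ=(0,1,0,0) retry=(1,0,0,1)
10. T4 CAS -> counter=3 r=(2,1,2,2) succ=(0,1,0,1) retry=(1,0,0,1)
11. T4 LOAD -> counter=3 r=(2,1,2,3) succ=(0,1,0,1) retry=(1,0,0,1)
12. T3 CAS -> counter=3 r=(2,1,2,3) succ=(0,1,0,1) retry=(1,0,1,1)
13. T4 CAS -> counter=4 r=(2,1,2,3) succ=(0,1,0,2) retry=(1,0,1,1)
14. T1 CAS -> counter=4 r=(2,1,2,3) succ=(0,1,0,2) retry=(2,0,1,1)
15. T4 LOAD -> counter=4 r=(2,1,2,4) succ=(0,1,0,2) retry=(2,0,1,1)
16. T4 CAS -> counter=5 r=(2,1,2,4) succ=(0,1,0,3) retry=(2,0,1,1)

counter=5 r=(2,1,2,4) succ=(0,1,0,3) retry=(2,0,1,1)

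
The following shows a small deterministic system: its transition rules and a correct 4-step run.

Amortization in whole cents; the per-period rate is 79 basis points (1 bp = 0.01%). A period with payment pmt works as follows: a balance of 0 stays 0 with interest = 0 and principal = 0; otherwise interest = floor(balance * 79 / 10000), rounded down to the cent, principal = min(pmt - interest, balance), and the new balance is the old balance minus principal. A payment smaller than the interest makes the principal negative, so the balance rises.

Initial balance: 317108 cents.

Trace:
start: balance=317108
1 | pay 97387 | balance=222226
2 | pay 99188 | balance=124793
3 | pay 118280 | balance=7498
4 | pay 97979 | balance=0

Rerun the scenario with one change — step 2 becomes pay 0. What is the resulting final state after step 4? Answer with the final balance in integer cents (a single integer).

(re-executing from step 2 with the substitution; state before step 2: balance=222226)
2 | pay 0 | balance=223981
3 | pay 118280 | balance=107470
4 | pay 97979 | balance=10340

10340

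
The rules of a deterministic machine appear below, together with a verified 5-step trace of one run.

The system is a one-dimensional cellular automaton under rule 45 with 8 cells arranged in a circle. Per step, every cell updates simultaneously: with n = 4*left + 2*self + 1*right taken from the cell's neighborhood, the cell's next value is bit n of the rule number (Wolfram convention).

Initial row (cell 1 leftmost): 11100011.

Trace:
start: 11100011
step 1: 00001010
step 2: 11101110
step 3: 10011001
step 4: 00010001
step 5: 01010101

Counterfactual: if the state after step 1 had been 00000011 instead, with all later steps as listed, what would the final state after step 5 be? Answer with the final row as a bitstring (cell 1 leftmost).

state after step 1 := 00000011
step 2: 01111010
step 3: 01000110
step 4: 01010100
step 5: 01111101

01111101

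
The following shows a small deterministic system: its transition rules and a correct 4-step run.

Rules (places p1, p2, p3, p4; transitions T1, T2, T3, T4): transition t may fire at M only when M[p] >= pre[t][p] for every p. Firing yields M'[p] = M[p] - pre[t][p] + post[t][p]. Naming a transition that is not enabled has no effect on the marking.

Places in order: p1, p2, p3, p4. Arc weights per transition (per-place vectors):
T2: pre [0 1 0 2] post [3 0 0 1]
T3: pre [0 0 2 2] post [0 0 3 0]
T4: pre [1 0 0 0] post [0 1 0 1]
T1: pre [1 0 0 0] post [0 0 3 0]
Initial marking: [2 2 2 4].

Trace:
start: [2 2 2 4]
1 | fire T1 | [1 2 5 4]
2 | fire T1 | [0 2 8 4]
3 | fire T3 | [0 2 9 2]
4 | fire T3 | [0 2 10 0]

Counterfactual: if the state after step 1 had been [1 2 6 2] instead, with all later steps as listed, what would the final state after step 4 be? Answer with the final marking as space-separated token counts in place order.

0 2 10 0

state after step 1 := [1 2 6 2]
2 | fire T1 | [0 2 9 2]
3 | fire T3 | [0 2 10 0]
4 | fire T3 | [0 2 10 0]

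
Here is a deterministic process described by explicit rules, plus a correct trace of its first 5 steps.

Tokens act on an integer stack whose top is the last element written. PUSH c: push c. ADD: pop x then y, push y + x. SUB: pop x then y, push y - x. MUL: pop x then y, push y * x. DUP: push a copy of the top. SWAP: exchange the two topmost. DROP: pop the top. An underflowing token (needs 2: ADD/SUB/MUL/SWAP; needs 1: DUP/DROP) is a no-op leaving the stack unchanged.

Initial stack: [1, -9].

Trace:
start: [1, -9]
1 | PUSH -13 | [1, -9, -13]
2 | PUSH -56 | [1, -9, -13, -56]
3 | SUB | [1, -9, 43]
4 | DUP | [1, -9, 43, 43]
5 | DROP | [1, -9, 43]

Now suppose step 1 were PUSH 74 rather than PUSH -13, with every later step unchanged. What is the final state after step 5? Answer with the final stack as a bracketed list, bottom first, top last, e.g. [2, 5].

[1, -9, 130]

(re-executing from step 1 with the substitution; state before step 1: [1, -9])
1 | PUSH 74 | [1, -9, 74]
2 | PUSH -56 | [1, -9, 74, -56]
3 | SUB | [1, -9, 130]
4 | DUP | [1, -9, 130, 130]
5 | DROP | [1, -9, 130]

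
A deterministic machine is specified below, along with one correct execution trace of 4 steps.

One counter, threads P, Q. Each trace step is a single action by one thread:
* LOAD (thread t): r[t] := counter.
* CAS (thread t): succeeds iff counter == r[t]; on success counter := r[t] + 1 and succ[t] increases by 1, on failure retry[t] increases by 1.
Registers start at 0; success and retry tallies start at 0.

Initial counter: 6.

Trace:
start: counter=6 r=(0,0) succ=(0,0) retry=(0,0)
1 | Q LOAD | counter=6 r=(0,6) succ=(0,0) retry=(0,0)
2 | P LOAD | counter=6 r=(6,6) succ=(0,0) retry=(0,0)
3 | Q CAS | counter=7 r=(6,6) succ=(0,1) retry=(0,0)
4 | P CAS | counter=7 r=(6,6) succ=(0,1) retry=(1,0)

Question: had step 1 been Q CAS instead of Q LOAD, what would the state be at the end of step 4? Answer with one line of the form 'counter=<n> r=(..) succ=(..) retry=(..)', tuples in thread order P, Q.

(re-executing from step 1 with the substitution; state before step 1: counter=6 r=(0,0) succ=(0,0) retry=(0,0))
1 | Q CAS | counter=6 r=(0,0) succ=(0,0) retry=(0,1)
2 | P LOAD | counter=6 r=(6,0) succ=(0,0) retry=(0,1)
3 | Q CAS | counter=6 r=(6,0) succ=(0,0) retry=(0,2)
4 | P CAS | counter=7 r=(6,0) succ=(1,0) retry=(0,2)

counter=7 r=(6,0) succ=(1,0) retry=(0,2)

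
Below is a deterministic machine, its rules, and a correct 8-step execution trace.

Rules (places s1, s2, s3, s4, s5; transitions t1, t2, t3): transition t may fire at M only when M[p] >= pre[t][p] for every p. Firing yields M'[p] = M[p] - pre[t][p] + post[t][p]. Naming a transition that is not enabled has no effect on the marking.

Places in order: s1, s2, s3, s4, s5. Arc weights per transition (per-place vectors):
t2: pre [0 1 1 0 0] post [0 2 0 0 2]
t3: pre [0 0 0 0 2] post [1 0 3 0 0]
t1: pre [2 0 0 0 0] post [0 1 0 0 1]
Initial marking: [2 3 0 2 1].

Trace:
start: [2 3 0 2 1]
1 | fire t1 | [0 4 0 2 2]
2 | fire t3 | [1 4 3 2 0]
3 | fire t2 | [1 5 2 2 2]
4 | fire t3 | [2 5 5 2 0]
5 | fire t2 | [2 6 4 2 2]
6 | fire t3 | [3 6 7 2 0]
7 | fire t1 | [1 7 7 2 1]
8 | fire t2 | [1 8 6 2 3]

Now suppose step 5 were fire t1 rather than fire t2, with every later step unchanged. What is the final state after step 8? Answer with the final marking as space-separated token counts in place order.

0 7 4 2 3

(re-executing from step 5 with the substitution; state before step 5: [2 5 5 2 0])
5 | fire t1 | [0 6 5 2 1]
6 | fire t3 | [0 6 5 2 1]
7 | fire t1 | [0 6 5 2 1]
8 | fire t2 | [0 7 4 2 3]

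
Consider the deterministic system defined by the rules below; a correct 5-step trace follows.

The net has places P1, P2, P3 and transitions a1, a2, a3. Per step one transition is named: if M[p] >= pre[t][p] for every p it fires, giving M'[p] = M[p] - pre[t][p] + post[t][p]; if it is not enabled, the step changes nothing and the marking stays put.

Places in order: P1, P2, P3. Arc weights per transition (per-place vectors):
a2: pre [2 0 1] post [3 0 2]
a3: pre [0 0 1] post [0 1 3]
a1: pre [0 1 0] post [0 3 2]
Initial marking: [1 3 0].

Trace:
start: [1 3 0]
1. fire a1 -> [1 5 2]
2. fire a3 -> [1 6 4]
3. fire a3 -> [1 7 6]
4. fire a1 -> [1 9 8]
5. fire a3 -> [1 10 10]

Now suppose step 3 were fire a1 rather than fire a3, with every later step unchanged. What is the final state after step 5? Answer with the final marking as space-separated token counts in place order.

(re-executing from step 3 with the substitution; state before step 3: [1 6 4])
3. fire a1 -> [1 8 6]
4. fire a1 -> [1 10 8]
5. fire a3 -> [1 11 10]

1 11 10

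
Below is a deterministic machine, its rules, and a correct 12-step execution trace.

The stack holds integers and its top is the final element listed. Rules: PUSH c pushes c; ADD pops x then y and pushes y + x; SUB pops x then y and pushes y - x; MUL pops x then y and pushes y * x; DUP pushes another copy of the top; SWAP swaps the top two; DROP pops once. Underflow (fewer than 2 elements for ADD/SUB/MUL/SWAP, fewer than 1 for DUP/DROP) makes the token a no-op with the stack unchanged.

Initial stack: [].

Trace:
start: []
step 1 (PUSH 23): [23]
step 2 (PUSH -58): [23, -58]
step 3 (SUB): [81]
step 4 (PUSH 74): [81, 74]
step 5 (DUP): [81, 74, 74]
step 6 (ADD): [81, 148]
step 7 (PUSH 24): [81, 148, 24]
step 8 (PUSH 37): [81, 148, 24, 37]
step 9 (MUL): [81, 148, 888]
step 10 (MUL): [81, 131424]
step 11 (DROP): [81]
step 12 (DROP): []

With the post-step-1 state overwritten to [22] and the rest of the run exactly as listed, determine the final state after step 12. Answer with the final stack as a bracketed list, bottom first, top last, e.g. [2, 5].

state after step 1 := [22]
step 2 (PUSH -58): [22, -58]
step 3 (SUB): [80]
step 4 (PUSH 74): [80, 74]
step 5 (DUP): [80, 74, 74]
step 6 (ADD): [80, 148]
step 7 (PUSH 24): [80, 148, 24]
step 8 (PUSH 37): [80, 148, 24, 37]
step 9 (MUL): [80, 148, 888]
step 10 (MUL): [80, 131424]
step 11 (DROP): [80]
step 12 (DROP): []

[]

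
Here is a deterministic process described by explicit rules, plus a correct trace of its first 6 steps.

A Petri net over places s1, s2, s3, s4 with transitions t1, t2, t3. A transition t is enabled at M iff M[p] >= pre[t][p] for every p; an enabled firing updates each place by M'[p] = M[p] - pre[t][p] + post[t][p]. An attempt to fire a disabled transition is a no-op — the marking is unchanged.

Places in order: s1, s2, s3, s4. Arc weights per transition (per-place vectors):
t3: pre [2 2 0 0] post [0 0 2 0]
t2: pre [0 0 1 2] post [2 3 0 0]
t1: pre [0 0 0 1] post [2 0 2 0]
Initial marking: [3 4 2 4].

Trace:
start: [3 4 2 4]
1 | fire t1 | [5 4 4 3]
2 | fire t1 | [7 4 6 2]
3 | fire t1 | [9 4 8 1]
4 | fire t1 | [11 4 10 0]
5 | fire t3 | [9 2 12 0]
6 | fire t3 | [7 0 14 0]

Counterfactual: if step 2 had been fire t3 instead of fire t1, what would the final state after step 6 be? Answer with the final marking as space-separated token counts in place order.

(re-executing from step 2 with the substitution; state before step 2: [5 4 4 3])
2 | fire t3 | [3 2 6 3]
3 | fire t1 | [5 2 8 2]
4 | fire t1 | [7 2 10 1]
5 | fire t3 | [5 0 12 1]
6 | fire t3 | [5 0 12 1]

5 0 12 1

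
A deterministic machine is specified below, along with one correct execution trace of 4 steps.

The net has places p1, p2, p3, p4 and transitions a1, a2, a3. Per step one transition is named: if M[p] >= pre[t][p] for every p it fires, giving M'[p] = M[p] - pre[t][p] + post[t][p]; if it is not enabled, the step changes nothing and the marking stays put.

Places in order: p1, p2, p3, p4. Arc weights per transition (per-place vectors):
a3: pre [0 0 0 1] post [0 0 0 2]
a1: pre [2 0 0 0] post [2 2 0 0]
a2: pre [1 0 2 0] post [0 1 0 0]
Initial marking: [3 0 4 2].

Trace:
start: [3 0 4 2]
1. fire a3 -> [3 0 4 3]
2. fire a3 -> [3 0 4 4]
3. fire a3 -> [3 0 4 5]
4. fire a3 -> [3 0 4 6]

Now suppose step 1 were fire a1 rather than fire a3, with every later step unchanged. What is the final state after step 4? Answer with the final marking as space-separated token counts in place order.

(re-executing from step 1 with the substitution; state before step 1: [3 0 4 2])
1. fire a1 -> [3 2 4 2]
2. fire a3 -> [3 2 4 3]
3. fire a3 -> [3 2 4 4]
4. fire a3 -> [3 2 4 5]

3 2 4 5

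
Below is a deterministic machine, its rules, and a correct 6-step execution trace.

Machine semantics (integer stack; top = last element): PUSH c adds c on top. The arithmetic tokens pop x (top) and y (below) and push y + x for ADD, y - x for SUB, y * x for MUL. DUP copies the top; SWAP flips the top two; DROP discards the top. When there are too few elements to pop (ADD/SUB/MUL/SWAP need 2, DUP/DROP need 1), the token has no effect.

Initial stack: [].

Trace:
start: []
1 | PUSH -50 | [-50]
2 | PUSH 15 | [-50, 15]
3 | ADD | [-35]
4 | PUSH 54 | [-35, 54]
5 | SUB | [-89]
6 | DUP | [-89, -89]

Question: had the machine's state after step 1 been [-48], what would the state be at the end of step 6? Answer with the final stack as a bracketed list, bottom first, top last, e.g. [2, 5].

state after step 1 := [-48]
2 | PUSH 15 | [-48, 15]
3 | ADD | [-33]
4 | PUSH 54 | [-33, 54]
5 | SUB | [-87]
6 | DUP | [-87, -87]

[-87, -87]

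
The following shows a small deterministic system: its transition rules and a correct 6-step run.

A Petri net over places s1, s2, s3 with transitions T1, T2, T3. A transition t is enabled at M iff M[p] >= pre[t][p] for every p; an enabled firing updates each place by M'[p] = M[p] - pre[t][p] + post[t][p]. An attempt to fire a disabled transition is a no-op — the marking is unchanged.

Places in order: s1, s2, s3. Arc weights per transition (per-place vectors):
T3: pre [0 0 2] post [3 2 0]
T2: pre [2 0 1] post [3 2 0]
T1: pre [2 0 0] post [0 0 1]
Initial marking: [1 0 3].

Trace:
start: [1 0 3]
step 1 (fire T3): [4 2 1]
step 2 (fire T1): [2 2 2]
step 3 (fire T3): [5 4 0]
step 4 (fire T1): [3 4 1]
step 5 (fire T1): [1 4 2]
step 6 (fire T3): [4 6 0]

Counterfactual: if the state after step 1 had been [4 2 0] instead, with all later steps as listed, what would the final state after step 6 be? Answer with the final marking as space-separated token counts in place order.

3 4 0

state after step 1 := [4 2 0]
step 2 (fire T1): [2 2 1]
step 3 (fire T3): [2 2 1]
step 4 (fire T1): [0 2 2]
step 5 (fire T1): [0 2 2]
step 6 (fire T3): [3 4 0]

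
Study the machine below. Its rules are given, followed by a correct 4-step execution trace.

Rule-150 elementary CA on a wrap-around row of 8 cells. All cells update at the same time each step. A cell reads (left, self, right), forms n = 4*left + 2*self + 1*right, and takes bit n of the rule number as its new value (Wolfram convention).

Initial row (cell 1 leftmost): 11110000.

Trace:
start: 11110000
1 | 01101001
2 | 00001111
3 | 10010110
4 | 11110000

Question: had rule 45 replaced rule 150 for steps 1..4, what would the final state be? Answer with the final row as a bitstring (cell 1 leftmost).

11011000

(re-executing steps 1..4 under rule 45; state before step 1: 11110000)
1 | 10000110
2 | 10110101
3 | 01101111
4 | 11011000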